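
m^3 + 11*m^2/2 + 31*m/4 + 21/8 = (m + 1/2)*(m + 3/2)*(m + 7/2)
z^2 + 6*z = z*(z + 6)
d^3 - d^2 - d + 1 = (d - 1)^2*(d + 1)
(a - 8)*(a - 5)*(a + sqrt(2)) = a^3 - 13*a^2 + sqrt(2)*a^2 - 13*sqrt(2)*a + 40*a + 40*sqrt(2)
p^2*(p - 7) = p^3 - 7*p^2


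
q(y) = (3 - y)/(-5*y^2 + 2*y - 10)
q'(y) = (3 - y)*(10*y - 2)/(-5*y^2 + 2*y - 10)^2 - 1/(-5*y^2 + 2*y - 10)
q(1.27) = -0.11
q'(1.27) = 0.14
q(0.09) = -0.30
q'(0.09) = 0.07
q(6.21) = 0.02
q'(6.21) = -0.00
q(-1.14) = -0.22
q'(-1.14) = -0.10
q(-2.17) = -0.14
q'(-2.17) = -0.06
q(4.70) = 0.02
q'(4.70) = 0.00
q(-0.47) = -0.29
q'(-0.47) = -0.08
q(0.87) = -0.18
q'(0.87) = 0.18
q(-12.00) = -0.02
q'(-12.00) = 0.00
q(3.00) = 0.00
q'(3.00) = 0.02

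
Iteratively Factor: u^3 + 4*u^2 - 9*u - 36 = (u + 4)*(u^2 - 9) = (u - 3)*(u + 4)*(u + 3)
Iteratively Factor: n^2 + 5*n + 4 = (n + 1)*(n + 4)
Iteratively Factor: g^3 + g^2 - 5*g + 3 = (g - 1)*(g^2 + 2*g - 3) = (g - 1)^2*(g + 3)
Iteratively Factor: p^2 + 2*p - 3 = (p + 3)*(p - 1)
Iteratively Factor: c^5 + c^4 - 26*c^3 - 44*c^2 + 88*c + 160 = (c + 2)*(c^4 - c^3 - 24*c^2 + 4*c + 80) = (c - 5)*(c + 2)*(c^3 + 4*c^2 - 4*c - 16) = (c - 5)*(c + 2)*(c + 4)*(c^2 - 4) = (c - 5)*(c - 2)*(c + 2)*(c + 4)*(c + 2)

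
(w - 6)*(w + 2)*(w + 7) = w^3 + 3*w^2 - 40*w - 84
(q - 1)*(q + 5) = q^2 + 4*q - 5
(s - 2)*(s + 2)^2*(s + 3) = s^4 + 5*s^3 + 2*s^2 - 20*s - 24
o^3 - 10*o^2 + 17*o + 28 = (o - 7)*(o - 4)*(o + 1)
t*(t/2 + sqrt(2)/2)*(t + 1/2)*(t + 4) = t^4/2 + sqrt(2)*t^3/2 + 9*t^3/4 + t^2 + 9*sqrt(2)*t^2/4 + sqrt(2)*t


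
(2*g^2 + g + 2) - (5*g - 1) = 2*g^2 - 4*g + 3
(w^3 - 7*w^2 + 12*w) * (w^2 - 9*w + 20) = w^5 - 16*w^4 + 95*w^3 - 248*w^2 + 240*w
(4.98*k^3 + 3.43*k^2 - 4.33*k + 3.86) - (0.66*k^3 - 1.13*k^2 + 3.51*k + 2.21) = 4.32*k^3 + 4.56*k^2 - 7.84*k + 1.65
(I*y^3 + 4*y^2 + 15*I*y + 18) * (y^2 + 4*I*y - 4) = I*y^5 + 27*I*y^3 - 58*y^2 + 12*I*y - 72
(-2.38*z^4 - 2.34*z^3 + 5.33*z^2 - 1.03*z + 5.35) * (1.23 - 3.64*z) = 8.6632*z^5 + 5.5902*z^4 - 22.2794*z^3 + 10.3051*z^2 - 20.7409*z + 6.5805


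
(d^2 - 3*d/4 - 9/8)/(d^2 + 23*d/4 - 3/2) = (8*d^2 - 6*d - 9)/(2*(4*d^2 + 23*d - 6))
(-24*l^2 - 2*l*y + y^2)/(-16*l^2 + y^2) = (-6*l + y)/(-4*l + y)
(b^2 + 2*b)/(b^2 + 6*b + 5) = b*(b + 2)/(b^2 + 6*b + 5)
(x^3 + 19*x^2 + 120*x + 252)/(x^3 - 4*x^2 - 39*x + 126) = (x^2 + 13*x + 42)/(x^2 - 10*x + 21)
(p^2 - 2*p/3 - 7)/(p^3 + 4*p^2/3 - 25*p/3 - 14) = 1/(p + 2)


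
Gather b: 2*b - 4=2*b - 4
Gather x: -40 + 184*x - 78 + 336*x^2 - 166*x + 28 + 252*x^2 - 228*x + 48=588*x^2 - 210*x - 42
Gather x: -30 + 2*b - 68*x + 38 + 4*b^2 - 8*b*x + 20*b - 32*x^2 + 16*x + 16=4*b^2 + 22*b - 32*x^2 + x*(-8*b - 52) + 24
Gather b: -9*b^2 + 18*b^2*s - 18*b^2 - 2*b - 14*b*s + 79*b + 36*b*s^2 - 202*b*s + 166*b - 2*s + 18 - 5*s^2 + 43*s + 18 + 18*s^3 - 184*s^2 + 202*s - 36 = b^2*(18*s - 27) + b*(36*s^2 - 216*s + 243) + 18*s^3 - 189*s^2 + 243*s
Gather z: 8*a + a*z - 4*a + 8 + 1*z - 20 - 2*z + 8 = 4*a + z*(a - 1) - 4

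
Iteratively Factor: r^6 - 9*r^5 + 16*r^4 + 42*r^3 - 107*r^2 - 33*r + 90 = (r - 3)*(r^5 - 6*r^4 - 2*r^3 + 36*r^2 + r - 30) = (r - 3)*(r + 2)*(r^4 - 8*r^3 + 14*r^2 + 8*r - 15) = (r - 3)^2*(r + 2)*(r^3 - 5*r^2 - r + 5) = (r - 3)^2*(r + 1)*(r + 2)*(r^2 - 6*r + 5) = (r - 3)^2*(r - 1)*(r + 1)*(r + 2)*(r - 5)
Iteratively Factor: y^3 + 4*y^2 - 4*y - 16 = (y + 2)*(y^2 + 2*y - 8) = (y + 2)*(y + 4)*(y - 2)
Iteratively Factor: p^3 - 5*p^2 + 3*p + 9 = (p + 1)*(p^2 - 6*p + 9) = (p - 3)*(p + 1)*(p - 3)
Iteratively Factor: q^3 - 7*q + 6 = (q + 3)*(q^2 - 3*q + 2) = (q - 2)*(q + 3)*(q - 1)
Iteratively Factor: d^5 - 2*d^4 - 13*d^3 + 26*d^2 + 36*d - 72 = (d - 2)*(d^4 - 13*d^2 + 36) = (d - 2)*(d + 3)*(d^3 - 3*d^2 - 4*d + 12) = (d - 2)*(d + 2)*(d + 3)*(d^2 - 5*d + 6) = (d - 2)^2*(d + 2)*(d + 3)*(d - 3)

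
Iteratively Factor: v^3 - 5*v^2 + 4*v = (v)*(v^2 - 5*v + 4) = v*(v - 4)*(v - 1)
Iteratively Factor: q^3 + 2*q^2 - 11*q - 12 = (q + 4)*(q^2 - 2*q - 3) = (q + 1)*(q + 4)*(q - 3)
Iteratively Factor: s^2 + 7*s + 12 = (s + 4)*(s + 3)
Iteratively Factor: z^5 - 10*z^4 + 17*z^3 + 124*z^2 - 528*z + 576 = (z - 3)*(z^4 - 7*z^3 - 4*z^2 + 112*z - 192) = (z - 4)*(z - 3)*(z^3 - 3*z^2 - 16*z + 48) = (z - 4)^2*(z - 3)*(z^2 + z - 12) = (z - 4)^2*(z - 3)^2*(z + 4)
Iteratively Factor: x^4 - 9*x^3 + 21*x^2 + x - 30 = (x + 1)*(x^3 - 10*x^2 + 31*x - 30) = (x - 2)*(x + 1)*(x^2 - 8*x + 15) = (x - 3)*(x - 2)*(x + 1)*(x - 5)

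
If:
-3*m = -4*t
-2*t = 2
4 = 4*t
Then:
No Solution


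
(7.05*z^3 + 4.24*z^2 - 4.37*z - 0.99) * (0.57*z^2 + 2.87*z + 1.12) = 4.0185*z^5 + 22.6503*z^4 + 17.5739*z^3 - 8.3574*z^2 - 7.7357*z - 1.1088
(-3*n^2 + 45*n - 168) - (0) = -3*n^2 + 45*n - 168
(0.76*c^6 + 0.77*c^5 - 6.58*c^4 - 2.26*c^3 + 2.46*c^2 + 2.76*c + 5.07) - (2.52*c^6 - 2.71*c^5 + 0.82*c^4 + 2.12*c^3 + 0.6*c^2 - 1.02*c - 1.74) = -1.76*c^6 + 3.48*c^5 - 7.4*c^4 - 4.38*c^3 + 1.86*c^2 + 3.78*c + 6.81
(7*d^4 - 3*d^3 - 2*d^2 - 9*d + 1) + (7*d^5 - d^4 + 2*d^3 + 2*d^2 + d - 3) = 7*d^5 + 6*d^4 - d^3 - 8*d - 2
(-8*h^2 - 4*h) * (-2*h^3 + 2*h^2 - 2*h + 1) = 16*h^5 - 8*h^4 + 8*h^3 - 4*h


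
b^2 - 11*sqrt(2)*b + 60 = (b - 6*sqrt(2))*(b - 5*sqrt(2))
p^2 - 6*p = p*(p - 6)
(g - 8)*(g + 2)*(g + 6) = g^3 - 52*g - 96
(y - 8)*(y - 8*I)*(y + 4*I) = y^3 - 8*y^2 - 4*I*y^2 + 32*y + 32*I*y - 256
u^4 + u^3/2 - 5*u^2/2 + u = u*(u - 1)*(u - 1/2)*(u + 2)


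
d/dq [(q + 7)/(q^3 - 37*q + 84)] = (7 - 2*q)/(q^4 - 14*q^3 + 73*q^2 - 168*q + 144)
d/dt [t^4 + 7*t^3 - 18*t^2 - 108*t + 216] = 4*t^3 + 21*t^2 - 36*t - 108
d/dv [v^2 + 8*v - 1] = 2*v + 8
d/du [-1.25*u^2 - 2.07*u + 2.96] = -2.5*u - 2.07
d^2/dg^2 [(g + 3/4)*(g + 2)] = 2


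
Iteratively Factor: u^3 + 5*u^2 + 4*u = (u + 1)*(u^2 + 4*u) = (u + 1)*(u + 4)*(u)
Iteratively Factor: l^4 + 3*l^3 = (l)*(l^3 + 3*l^2) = l^2*(l^2 + 3*l) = l^3*(l + 3)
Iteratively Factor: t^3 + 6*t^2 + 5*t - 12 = (t + 4)*(t^2 + 2*t - 3) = (t - 1)*(t + 4)*(t + 3)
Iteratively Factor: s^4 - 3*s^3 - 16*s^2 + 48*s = (s + 4)*(s^3 - 7*s^2 + 12*s) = (s - 3)*(s + 4)*(s^2 - 4*s) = s*(s - 3)*(s + 4)*(s - 4)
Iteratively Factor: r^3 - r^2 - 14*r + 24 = (r - 3)*(r^2 + 2*r - 8) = (r - 3)*(r + 4)*(r - 2)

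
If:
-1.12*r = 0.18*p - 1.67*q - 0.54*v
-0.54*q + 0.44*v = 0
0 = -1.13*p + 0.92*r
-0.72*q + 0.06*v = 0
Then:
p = 0.00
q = 0.00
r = 0.00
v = 0.00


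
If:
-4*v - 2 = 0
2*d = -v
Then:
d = 1/4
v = -1/2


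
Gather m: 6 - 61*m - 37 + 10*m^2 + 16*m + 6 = 10*m^2 - 45*m - 25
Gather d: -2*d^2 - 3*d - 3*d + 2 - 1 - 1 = -2*d^2 - 6*d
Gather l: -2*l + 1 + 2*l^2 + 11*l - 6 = 2*l^2 + 9*l - 5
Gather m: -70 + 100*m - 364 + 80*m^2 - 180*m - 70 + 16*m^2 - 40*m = 96*m^2 - 120*m - 504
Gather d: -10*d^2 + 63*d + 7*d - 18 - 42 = -10*d^2 + 70*d - 60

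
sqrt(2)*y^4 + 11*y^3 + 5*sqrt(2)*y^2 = y^2*(y + 5*sqrt(2))*(sqrt(2)*y + 1)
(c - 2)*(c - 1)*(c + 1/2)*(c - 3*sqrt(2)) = c^4 - 3*sqrt(2)*c^3 - 5*c^3/2 + c^2/2 + 15*sqrt(2)*c^2/2 - 3*sqrt(2)*c/2 + c - 3*sqrt(2)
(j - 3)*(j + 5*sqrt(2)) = j^2 - 3*j + 5*sqrt(2)*j - 15*sqrt(2)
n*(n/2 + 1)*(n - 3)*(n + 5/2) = n^4/2 + 3*n^3/4 - 17*n^2/4 - 15*n/2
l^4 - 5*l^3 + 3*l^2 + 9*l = l*(l - 3)^2*(l + 1)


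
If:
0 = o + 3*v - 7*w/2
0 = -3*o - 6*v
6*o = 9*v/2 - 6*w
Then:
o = 0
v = 0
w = 0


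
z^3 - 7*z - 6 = (z - 3)*(z + 1)*(z + 2)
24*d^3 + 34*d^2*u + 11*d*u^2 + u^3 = (d + u)*(4*d + u)*(6*d + u)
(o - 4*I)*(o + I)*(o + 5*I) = o^3 + 2*I*o^2 + 19*o + 20*I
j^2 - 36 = (j - 6)*(j + 6)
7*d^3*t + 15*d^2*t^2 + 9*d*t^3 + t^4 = t*(d + t)^2*(7*d + t)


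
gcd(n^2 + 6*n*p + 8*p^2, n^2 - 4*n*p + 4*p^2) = 1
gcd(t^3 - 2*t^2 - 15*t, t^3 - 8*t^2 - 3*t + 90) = t^2 - 2*t - 15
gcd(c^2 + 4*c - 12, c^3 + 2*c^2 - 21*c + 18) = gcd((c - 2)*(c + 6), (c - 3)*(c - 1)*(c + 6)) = c + 6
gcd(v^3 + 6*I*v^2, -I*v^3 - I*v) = v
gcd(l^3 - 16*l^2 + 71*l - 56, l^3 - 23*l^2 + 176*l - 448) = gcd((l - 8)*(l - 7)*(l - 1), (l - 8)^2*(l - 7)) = l^2 - 15*l + 56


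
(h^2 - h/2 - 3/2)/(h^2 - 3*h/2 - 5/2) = (2*h - 3)/(2*h - 5)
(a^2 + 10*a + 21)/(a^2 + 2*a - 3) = (a + 7)/(a - 1)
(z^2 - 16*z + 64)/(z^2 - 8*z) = (z - 8)/z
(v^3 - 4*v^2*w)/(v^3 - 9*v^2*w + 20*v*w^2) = v/(v - 5*w)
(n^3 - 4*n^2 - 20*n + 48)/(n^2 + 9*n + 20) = (n^2 - 8*n + 12)/(n + 5)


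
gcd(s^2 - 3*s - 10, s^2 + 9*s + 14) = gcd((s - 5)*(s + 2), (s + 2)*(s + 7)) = s + 2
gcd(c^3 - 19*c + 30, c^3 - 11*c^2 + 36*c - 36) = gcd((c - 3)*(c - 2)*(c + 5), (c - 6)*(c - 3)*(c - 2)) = c^2 - 5*c + 6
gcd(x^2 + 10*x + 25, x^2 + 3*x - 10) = x + 5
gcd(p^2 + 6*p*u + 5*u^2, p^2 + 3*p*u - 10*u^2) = p + 5*u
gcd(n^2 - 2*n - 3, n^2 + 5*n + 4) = n + 1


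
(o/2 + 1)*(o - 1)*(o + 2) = o^3/2 + 3*o^2/2 - 2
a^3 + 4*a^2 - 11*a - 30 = (a - 3)*(a + 2)*(a + 5)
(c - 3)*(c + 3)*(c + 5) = c^3 + 5*c^2 - 9*c - 45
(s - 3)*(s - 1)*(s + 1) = s^3 - 3*s^2 - s + 3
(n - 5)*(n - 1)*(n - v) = n^3 - n^2*v - 6*n^2 + 6*n*v + 5*n - 5*v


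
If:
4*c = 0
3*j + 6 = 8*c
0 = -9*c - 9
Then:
No Solution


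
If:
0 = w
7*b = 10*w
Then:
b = 0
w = 0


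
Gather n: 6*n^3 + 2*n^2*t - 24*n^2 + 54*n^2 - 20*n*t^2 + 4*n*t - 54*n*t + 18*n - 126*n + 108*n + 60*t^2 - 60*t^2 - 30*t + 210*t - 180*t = 6*n^3 + n^2*(2*t + 30) + n*(-20*t^2 - 50*t)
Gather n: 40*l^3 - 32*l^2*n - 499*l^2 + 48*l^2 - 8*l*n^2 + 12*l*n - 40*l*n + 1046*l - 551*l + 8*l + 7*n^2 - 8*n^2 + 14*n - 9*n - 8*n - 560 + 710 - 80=40*l^3 - 451*l^2 + 503*l + n^2*(-8*l - 1) + n*(-32*l^2 - 28*l - 3) + 70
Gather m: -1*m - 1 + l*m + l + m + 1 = l*m + l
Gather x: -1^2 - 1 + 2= 0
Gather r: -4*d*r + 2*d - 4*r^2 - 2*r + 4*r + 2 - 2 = 2*d - 4*r^2 + r*(2 - 4*d)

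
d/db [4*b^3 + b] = 12*b^2 + 1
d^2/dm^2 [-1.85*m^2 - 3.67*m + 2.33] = -3.70000000000000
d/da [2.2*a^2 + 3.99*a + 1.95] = 4.4*a + 3.99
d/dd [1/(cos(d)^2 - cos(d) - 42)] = (2*cos(d) - 1)*sin(d)/(sin(d)^2 + cos(d) + 41)^2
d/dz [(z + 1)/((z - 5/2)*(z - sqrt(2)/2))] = 4*(-2*(z + 1)*(2*z - 5) - 2*(z + 1)*(2*z - sqrt(2)) + (2*z - 5)*(2*z - sqrt(2)))/((2*z - 5)^2*(2*z - sqrt(2))^2)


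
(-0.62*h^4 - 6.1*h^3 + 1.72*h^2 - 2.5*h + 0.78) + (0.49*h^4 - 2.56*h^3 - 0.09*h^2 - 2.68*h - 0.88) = -0.13*h^4 - 8.66*h^3 + 1.63*h^2 - 5.18*h - 0.1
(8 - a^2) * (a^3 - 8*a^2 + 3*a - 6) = -a^5 + 8*a^4 + 5*a^3 - 58*a^2 + 24*a - 48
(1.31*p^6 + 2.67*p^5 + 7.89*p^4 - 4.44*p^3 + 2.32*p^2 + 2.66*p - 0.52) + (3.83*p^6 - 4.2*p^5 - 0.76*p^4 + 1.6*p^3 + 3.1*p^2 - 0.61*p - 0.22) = 5.14*p^6 - 1.53*p^5 + 7.13*p^4 - 2.84*p^3 + 5.42*p^2 + 2.05*p - 0.74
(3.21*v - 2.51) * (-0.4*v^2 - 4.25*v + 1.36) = -1.284*v^3 - 12.6385*v^2 + 15.0331*v - 3.4136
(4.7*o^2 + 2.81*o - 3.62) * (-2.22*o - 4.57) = -10.434*o^3 - 27.7172*o^2 - 4.8053*o + 16.5434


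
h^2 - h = h*(h - 1)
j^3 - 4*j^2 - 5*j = j*(j - 5)*(j + 1)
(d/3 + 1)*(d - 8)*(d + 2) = d^3/3 - d^2 - 34*d/3 - 16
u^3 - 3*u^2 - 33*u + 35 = (u - 7)*(u - 1)*(u + 5)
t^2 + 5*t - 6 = (t - 1)*(t + 6)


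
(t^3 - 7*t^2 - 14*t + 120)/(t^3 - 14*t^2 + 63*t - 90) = (t + 4)/(t - 3)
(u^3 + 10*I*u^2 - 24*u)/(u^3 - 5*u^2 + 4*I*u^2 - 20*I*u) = (u + 6*I)/(u - 5)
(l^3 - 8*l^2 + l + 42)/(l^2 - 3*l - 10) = (l^2 - 10*l + 21)/(l - 5)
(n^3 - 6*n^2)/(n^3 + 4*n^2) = (n - 6)/(n + 4)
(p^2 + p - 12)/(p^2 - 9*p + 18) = (p + 4)/(p - 6)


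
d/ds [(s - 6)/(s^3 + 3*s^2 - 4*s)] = (-2*s^3 + 15*s^2 + 36*s - 24)/(s^2*(s^4 + 6*s^3 + s^2 - 24*s + 16))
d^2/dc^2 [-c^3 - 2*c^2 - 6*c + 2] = -6*c - 4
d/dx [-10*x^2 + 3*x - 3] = 3 - 20*x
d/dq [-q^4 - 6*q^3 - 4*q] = -4*q^3 - 18*q^2 - 4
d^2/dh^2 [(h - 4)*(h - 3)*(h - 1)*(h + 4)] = 12*h^2 - 24*h - 26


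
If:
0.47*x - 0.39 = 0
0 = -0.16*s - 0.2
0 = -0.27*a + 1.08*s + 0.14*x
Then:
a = -4.57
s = -1.25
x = 0.83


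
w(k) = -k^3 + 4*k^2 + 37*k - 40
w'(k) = -3*k^2 + 8*k + 37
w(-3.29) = -82.82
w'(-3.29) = -21.79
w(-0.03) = -41.11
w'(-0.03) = 36.76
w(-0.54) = -58.66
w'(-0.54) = 31.81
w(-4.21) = -50.26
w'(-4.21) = -49.85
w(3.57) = 97.57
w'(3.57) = 27.33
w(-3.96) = -61.69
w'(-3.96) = -41.72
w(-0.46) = -56.08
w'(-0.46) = 32.69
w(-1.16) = -75.98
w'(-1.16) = 23.68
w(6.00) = 110.00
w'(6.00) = -23.00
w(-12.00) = 1820.00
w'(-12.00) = -491.00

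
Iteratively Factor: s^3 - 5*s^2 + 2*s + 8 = (s - 4)*(s^2 - s - 2) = (s - 4)*(s - 2)*(s + 1)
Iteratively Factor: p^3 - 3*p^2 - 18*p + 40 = (p - 2)*(p^2 - p - 20) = (p - 2)*(p + 4)*(p - 5)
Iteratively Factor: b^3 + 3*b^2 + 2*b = (b + 2)*(b^2 + b) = b*(b + 2)*(b + 1)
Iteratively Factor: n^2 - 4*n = (n - 4)*(n)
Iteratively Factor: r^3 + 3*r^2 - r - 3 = (r - 1)*(r^2 + 4*r + 3) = (r - 1)*(r + 1)*(r + 3)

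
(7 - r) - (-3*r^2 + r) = 3*r^2 - 2*r + 7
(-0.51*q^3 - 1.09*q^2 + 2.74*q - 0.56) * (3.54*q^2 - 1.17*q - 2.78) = -1.8054*q^5 - 3.2619*q^4 + 12.3927*q^3 - 2.158*q^2 - 6.962*q + 1.5568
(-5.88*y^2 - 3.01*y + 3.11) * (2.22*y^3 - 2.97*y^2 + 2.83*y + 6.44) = -13.0536*y^5 + 10.7814*y^4 - 0.796499999999998*y^3 - 55.6222*y^2 - 10.5831*y + 20.0284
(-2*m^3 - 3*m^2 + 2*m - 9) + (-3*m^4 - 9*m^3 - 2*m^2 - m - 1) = -3*m^4 - 11*m^3 - 5*m^2 + m - 10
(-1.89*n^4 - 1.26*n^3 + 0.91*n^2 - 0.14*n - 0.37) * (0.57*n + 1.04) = -1.0773*n^5 - 2.6838*n^4 - 0.7917*n^3 + 0.8666*n^2 - 0.3565*n - 0.3848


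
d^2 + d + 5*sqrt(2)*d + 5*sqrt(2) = (d + 1)*(d + 5*sqrt(2))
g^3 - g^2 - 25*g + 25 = (g - 5)*(g - 1)*(g + 5)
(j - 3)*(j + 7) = j^2 + 4*j - 21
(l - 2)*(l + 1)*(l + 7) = l^3 + 6*l^2 - 9*l - 14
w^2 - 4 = (w - 2)*(w + 2)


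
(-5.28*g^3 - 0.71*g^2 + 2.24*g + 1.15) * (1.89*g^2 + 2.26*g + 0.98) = -9.9792*g^5 - 13.2747*g^4 - 2.5454*g^3 + 6.5401*g^2 + 4.7942*g + 1.127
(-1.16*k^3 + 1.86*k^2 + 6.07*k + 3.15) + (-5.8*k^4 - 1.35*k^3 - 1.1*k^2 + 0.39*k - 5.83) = -5.8*k^4 - 2.51*k^3 + 0.76*k^2 + 6.46*k - 2.68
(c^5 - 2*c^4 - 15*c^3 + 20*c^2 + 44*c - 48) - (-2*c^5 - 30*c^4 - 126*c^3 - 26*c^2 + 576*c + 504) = 3*c^5 + 28*c^4 + 111*c^3 + 46*c^2 - 532*c - 552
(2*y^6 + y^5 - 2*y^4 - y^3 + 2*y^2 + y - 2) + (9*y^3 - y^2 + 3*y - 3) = 2*y^6 + y^5 - 2*y^4 + 8*y^3 + y^2 + 4*y - 5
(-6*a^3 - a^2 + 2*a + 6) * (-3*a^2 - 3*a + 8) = 18*a^5 + 21*a^4 - 51*a^3 - 32*a^2 - 2*a + 48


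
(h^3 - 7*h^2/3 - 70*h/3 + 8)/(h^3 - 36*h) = (3*h^2 + 11*h - 4)/(3*h*(h + 6))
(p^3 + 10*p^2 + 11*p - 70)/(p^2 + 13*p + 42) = (p^2 + 3*p - 10)/(p + 6)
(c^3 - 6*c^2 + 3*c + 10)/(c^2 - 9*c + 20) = (c^2 - c - 2)/(c - 4)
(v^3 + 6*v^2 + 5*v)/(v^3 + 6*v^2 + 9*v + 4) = v*(v + 5)/(v^2 + 5*v + 4)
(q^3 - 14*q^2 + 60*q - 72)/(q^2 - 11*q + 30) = (q^2 - 8*q + 12)/(q - 5)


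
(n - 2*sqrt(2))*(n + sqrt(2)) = n^2 - sqrt(2)*n - 4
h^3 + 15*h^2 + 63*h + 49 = (h + 1)*(h + 7)^2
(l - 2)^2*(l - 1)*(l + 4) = l^4 - l^3 - 12*l^2 + 28*l - 16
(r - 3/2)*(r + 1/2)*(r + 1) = r^3 - 7*r/4 - 3/4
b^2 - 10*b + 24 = (b - 6)*(b - 4)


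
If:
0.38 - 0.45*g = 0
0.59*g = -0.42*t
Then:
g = 0.84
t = -1.19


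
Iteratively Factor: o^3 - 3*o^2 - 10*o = (o + 2)*(o^2 - 5*o) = o*(o + 2)*(o - 5)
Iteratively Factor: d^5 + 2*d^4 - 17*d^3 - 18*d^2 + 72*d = (d - 3)*(d^4 + 5*d^3 - 2*d^2 - 24*d) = d*(d - 3)*(d^3 + 5*d^2 - 2*d - 24) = d*(d - 3)*(d + 3)*(d^2 + 2*d - 8) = d*(d - 3)*(d - 2)*(d + 3)*(d + 4)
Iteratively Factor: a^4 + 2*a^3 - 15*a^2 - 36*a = (a + 3)*(a^3 - a^2 - 12*a) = (a - 4)*(a + 3)*(a^2 + 3*a) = (a - 4)*(a + 3)^2*(a)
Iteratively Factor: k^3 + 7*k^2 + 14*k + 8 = (k + 2)*(k^2 + 5*k + 4) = (k + 2)*(k + 4)*(k + 1)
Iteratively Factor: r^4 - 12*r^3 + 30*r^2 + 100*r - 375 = (r - 5)*(r^3 - 7*r^2 - 5*r + 75) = (r - 5)^2*(r^2 - 2*r - 15) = (r - 5)^2*(r + 3)*(r - 5)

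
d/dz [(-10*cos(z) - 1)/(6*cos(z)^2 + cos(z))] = -(60*sin(z) + sin(z)/cos(z)^2 + 12*tan(z))/(6*cos(z) + 1)^2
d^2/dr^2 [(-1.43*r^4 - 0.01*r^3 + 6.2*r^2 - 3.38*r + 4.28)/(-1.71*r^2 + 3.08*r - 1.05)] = (8.36292599999999*r^6 - 45.189144*r^5 + 96.798702*r^4 - 119.381506*r^3 + 10.426572*r^2 + 98.904834*r - 57.643264)/(5.000211*r^6 - 27.018684*r^5 + 57.876147*r^4 - 62.398952*r^3 + 35.537985*r^2 - 10.1871*r + 1.157625)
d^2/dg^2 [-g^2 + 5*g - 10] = -2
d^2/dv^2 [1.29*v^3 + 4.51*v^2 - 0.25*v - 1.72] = 7.74*v + 9.02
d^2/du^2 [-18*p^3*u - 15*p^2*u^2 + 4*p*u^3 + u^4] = -30*p^2 + 24*p*u + 12*u^2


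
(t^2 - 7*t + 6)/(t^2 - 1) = (t - 6)/(t + 1)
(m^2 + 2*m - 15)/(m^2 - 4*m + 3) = (m + 5)/(m - 1)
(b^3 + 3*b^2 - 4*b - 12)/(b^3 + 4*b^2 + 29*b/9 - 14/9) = 9*(b^2 + b - 6)/(9*b^2 + 18*b - 7)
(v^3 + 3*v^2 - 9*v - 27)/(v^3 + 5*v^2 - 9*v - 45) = (v + 3)/(v + 5)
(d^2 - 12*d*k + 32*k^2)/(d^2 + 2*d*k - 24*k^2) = (d - 8*k)/(d + 6*k)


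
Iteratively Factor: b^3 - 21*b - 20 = (b + 4)*(b^2 - 4*b - 5) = (b - 5)*(b + 4)*(b + 1)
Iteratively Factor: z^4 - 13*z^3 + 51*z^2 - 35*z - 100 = (z + 1)*(z^3 - 14*z^2 + 65*z - 100) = (z - 5)*(z + 1)*(z^2 - 9*z + 20) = (z - 5)^2*(z + 1)*(z - 4)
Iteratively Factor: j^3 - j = (j - 1)*(j^2 + j) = (j - 1)*(j + 1)*(j)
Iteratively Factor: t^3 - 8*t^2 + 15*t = (t - 3)*(t^2 - 5*t) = t*(t - 3)*(t - 5)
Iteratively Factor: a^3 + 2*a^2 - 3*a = (a - 1)*(a^2 + 3*a) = (a - 1)*(a + 3)*(a)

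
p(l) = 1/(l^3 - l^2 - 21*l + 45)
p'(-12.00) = 0.00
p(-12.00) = 0.00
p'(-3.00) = 0.00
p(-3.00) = 0.01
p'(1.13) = 0.04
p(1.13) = 0.05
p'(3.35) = -5.70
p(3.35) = 0.98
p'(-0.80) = 0.00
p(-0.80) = 0.02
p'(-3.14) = -0.00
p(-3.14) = 0.01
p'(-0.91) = 0.00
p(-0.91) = 0.02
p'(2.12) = 0.39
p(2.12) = 0.18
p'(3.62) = -1.01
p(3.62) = 0.30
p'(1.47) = 0.08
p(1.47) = 0.07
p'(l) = (-3*l^2 + 2*l + 21)/(l^3 - l^2 - 21*l + 45)^2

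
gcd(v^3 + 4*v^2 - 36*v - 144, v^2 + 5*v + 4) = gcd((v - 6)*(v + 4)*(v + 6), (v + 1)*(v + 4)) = v + 4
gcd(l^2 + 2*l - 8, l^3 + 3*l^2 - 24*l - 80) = l + 4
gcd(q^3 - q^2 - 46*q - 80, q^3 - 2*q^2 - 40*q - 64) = q^2 - 6*q - 16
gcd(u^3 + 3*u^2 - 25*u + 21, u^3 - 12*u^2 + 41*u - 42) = u - 3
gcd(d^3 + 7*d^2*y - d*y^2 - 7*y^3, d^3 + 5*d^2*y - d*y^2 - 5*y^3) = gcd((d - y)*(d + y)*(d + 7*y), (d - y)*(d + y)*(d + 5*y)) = -d^2 + y^2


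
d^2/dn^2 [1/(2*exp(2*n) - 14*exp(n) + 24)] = ((7 - 4*exp(n))*(exp(2*n) - 7*exp(n) + 12)/2 + (2*exp(n) - 7)^2*exp(n))*exp(n)/(exp(2*n) - 7*exp(n) + 12)^3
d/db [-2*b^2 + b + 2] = 1 - 4*b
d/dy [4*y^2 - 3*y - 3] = 8*y - 3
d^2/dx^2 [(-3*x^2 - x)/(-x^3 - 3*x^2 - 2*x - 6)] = 2*(3*x^6 + 3*x^5 - 9*x^4 - 137*x^3 - 198*x^2 - 54*x + 96)/(x^9 + 9*x^8 + 33*x^7 + 81*x^6 + 174*x^5 + 270*x^4 + 332*x^3 + 396*x^2 + 216*x + 216)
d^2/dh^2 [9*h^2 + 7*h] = 18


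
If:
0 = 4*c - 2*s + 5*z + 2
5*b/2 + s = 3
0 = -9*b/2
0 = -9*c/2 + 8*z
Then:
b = 0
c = 64/109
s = 3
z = 36/109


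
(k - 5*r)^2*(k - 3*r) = k^3 - 13*k^2*r + 55*k*r^2 - 75*r^3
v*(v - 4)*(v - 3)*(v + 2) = v^4 - 5*v^3 - 2*v^2 + 24*v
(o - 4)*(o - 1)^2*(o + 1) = o^4 - 5*o^3 + 3*o^2 + 5*o - 4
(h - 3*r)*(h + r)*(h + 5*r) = h^3 + 3*h^2*r - 13*h*r^2 - 15*r^3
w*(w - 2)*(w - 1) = w^3 - 3*w^2 + 2*w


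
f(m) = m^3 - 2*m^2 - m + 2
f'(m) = 3*m^2 - 4*m - 1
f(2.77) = 5.14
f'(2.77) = 10.94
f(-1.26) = -1.92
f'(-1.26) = 8.80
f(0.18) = 1.76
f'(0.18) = -1.62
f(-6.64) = -372.29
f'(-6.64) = 157.83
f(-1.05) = -0.31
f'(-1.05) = 6.51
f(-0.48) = 1.91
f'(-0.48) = 1.61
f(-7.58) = -540.85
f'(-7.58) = 201.69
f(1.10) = -0.19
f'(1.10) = -1.77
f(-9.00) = -880.00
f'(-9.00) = 278.00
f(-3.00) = -40.00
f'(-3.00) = 38.00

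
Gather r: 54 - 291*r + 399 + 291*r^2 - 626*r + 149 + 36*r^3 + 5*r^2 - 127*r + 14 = 36*r^3 + 296*r^2 - 1044*r + 616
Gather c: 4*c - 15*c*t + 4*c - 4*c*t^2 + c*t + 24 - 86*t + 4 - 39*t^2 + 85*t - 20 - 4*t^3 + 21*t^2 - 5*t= c*(-4*t^2 - 14*t + 8) - 4*t^3 - 18*t^2 - 6*t + 8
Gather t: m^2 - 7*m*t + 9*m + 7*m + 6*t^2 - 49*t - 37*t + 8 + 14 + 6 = m^2 + 16*m + 6*t^2 + t*(-7*m - 86) + 28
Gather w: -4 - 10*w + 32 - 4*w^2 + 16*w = -4*w^2 + 6*w + 28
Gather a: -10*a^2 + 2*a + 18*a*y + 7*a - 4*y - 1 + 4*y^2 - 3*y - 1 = -10*a^2 + a*(18*y + 9) + 4*y^2 - 7*y - 2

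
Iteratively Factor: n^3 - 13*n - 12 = (n + 3)*(n^2 - 3*n - 4) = (n - 4)*(n + 3)*(n + 1)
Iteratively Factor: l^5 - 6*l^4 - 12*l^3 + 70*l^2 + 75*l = (l + 3)*(l^4 - 9*l^3 + 15*l^2 + 25*l) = (l - 5)*(l + 3)*(l^3 - 4*l^2 - 5*l) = (l - 5)^2*(l + 3)*(l^2 + l) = l*(l - 5)^2*(l + 3)*(l + 1)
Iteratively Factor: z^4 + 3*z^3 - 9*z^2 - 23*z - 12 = (z + 1)*(z^3 + 2*z^2 - 11*z - 12) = (z + 1)^2*(z^2 + z - 12) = (z + 1)^2*(z + 4)*(z - 3)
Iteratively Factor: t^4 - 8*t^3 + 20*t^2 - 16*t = (t - 2)*(t^3 - 6*t^2 + 8*t) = t*(t - 2)*(t^2 - 6*t + 8) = t*(t - 4)*(t - 2)*(t - 2)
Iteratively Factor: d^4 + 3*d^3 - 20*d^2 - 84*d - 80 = (d + 2)*(d^3 + d^2 - 22*d - 40) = (d - 5)*(d + 2)*(d^2 + 6*d + 8) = (d - 5)*(d + 2)*(d + 4)*(d + 2)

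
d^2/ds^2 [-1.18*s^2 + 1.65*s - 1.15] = -2.36000000000000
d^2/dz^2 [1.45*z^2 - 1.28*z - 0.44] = 2.90000000000000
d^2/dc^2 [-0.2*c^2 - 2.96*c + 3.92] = -0.400000000000000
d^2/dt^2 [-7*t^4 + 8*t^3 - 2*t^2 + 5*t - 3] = -84*t^2 + 48*t - 4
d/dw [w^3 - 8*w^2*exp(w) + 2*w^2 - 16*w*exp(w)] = -8*w^2*exp(w) + 3*w^2 - 32*w*exp(w) + 4*w - 16*exp(w)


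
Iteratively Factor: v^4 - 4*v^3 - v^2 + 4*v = (v + 1)*(v^3 - 5*v^2 + 4*v) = (v - 4)*(v + 1)*(v^2 - v) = v*(v - 4)*(v + 1)*(v - 1)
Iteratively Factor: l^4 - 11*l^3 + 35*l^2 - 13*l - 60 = (l - 3)*(l^3 - 8*l^2 + 11*l + 20) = (l - 4)*(l - 3)*(l^2 - 4*l - 5) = (l - 4)*(l - 3)*(l + 1)*(l - 5)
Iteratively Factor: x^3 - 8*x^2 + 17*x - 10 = (x - 1)*(x^2 - 7*x + 10) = (x - 5)*(x - 1)*(x - 2)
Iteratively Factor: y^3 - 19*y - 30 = (y + 3)*(y^2 - 3*y - 10) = (y - 5)*(y + 3)*(y + 2)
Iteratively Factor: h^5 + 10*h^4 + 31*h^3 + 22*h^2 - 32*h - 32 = (h + 1)*(h^4 + 9*h^3 + 22*h^2 - 32) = (h + 1)*(h + 4)*(h^3 + 5*h^2 + 2*h - 8) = (h + 1)*(h + 4)^2*(h^2 + h - 2) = (h - 1)*(h + 1)*(h + 4)^2*(h + 2)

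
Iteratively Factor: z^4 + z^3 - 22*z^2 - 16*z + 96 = (z - 2)*(z^3 + 3*z^2 - 16*z - 48) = (z - 2)*(z + 4)*(z^2 - z - 12) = (z - 4)*(z - 2)*(z + 4)*(z + 3)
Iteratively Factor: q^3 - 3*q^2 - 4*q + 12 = (q - 3)*(q^2 - 4) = (q - 3)*(q + 2)*(q - 2)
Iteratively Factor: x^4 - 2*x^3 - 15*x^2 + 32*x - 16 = (x + 4)*(x^3 - 6*x^2 + 9*x - 4) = (x - 1)*(x + 4)*(x^2 - 5*x + 4) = (x - 1)^2*(x + 4)*(x - 4)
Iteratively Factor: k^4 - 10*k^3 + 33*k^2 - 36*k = (k - 3)*(k^3 - 7*k^2 + 12*k) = k*(k - 3)*(k^2 - 7*k + 12) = k*(k - 3)^2*(k - 4)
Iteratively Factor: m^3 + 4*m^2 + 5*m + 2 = (m + 1)*(m^2 + 3*m + 2) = (m + 1)^2*(m + 2)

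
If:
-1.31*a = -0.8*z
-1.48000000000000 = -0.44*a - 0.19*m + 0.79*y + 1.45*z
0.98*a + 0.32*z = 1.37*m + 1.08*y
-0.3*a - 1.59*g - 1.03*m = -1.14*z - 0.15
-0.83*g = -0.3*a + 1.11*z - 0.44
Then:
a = 1.06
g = -1.42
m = 3.95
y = -3.53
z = 1.74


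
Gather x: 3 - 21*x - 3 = -21*x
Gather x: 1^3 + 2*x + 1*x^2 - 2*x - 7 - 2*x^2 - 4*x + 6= -x^2 - 4*x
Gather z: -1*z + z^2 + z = z^2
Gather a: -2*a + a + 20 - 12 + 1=9 - a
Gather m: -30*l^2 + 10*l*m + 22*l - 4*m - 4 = -30*l^2 + 22*l + m*(10*l - 4) - 4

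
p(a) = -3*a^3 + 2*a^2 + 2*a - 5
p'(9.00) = -691.00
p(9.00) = -2012.00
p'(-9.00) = -763.00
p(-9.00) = 2326.00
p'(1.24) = -6.88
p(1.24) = -5.16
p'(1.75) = -18.56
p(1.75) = -11.45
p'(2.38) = -39.46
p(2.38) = -29.36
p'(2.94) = -64.03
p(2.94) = -58.07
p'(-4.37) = -187.35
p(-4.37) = 274.81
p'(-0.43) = -1.38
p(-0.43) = -5.25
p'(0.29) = 2.40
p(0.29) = -4.32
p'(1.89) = -22.59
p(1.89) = -14.33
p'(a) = -9*a^2 + 4*a + 2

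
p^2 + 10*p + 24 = (p + 4)*(p + 6)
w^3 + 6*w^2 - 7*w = w*(w - 1)*(w + 7)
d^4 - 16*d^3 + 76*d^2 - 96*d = d*(d - 8)*(d - 6)*(d - 2)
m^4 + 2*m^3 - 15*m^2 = m^2*(m - 3)*(m + 5)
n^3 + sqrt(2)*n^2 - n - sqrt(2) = (n - 1)*(n + 1)*(n + sqrt(2))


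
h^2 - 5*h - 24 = (h - 8)*(h + 3)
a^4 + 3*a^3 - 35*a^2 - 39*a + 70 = (a - 5)*(a - 1)*(a + 2)*(a + 7)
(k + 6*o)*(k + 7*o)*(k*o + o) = k^3*o + 13*k^2*o^2 + k^2*o + 42*k*o^3 + 13*k*o^2 + 42*o^3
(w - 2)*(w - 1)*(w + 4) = w^3 + w^2 - 10*w + 8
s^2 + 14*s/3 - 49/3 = (s - 7/3)*(s + 7)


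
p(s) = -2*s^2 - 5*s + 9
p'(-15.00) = 55.00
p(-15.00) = -366.00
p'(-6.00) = 19.00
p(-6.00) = -33.00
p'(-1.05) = -0.80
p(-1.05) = 12.04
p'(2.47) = -14.88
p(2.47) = -15.55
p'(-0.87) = -1.52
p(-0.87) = 11.84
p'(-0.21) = -4.16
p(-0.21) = 9.96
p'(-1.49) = 0.96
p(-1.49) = 12.01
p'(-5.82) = 18.28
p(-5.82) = -29.64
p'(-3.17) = 7.68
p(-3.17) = 4.75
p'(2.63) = -15.52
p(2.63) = -17.98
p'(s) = -4*s - 5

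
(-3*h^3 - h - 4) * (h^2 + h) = -3*h^5 - 3*h^4 - h^3 - 5*h^2 - 4*h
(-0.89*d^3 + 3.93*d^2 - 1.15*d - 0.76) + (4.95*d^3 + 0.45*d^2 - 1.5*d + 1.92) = 4.06*d^3 + 4.38*d^2 - 2.65*d + 1.16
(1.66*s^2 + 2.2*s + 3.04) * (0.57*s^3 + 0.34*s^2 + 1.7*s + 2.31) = 0.9462*s^5 + 1.8184*s^4 + 5.3028*s^3 + 8.6082*s^2 + 10.25*s + 7.0224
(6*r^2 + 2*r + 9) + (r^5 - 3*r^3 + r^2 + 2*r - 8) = r^5 - 3*r^3 + 7*r^2 + 4*r + 1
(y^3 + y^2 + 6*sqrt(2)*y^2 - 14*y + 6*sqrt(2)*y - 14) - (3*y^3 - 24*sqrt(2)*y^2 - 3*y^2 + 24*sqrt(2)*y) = -2*y^3 + 4*y^2 + 30*sqrt(2)*y^2 - 18*sqrt(2)*y - 14*y - 14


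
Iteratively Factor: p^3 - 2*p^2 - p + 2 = (p - 1)*(p^2 - p - 2) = (p - 1)*(p + 1)*(p - 2)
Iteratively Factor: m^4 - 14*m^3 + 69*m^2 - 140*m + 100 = (m - 2)*(m^3 - 12*m^2 + 45*m - 50) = (m - 2)^2*(m^2 - 10*m + 25) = (m - 5)*(m - 2)^2*(m - 5)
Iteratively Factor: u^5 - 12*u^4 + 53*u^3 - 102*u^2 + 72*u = (u - 2)*(u^4 - 10*u^3 + 33*u^2 - 36*u) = (u - 3)*(u - 2)*(u^3 - 7*u^2 + 12*u) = u*(u - 3)*(u - 2)*(u^2 - 7*u + 12) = u*(u - 4)*(u - 3)*(u - 2)*(u - 3)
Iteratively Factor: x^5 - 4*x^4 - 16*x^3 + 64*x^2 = (x)*(x^4 - 4*x^3 - 16*x^2 + 64*x) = x*(x + 4)*(x^3 - 8*x^2 + 16*x) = x^2*(x + 4)*(x^2 - 8*x + 16) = x^2*(x - 4)*(x + 4)*(x - 4)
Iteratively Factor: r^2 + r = (r + 1)*(r)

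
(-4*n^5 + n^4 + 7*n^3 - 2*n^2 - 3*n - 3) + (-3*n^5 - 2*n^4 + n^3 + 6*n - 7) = -7*n^5 - n^4 + 8*n^3 - 2*n^2 + 3*n - 10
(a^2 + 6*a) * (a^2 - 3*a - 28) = a^4 + 3*a^3 - 46*a^2 - 168*a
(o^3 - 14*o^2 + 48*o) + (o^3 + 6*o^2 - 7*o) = 2*o^3 - 8*o^2 + 41*o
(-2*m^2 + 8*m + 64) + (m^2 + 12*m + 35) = -m^2 + 20*m + 99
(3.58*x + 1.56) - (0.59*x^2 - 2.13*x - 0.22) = -0.59*x^2 + 5.71*x + 1.78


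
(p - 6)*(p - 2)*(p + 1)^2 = p^4 - 6*p^3 - 3*p^2 + 16*p + 12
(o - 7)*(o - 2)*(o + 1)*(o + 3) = o^4 - 5*o^3 - 19*o^2 + 29*o + 42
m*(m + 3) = m^2 + 3*m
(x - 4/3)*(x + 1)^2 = x^3 + 2*x^2/3 - 5*x/3 - 4/3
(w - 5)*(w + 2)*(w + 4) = w^3 + w^2 - 22*w - 40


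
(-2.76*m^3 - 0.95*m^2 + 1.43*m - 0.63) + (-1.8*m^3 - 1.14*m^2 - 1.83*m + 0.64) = -4.56*m^3 - 2.09*m^2 - 0.4*m + 0.01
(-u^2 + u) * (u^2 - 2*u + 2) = -u^4 + 3*u^3 - 4*u^2 + 2*u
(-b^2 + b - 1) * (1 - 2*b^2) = 2*b^4 - 2*b^3 + b^2 + b - 1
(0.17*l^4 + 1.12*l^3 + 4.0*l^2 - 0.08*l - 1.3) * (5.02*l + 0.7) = 0.8534*l^5 + 5.7414*l^4 + 20.864*l^3 + 2.3984*l^2 - 6.582*l - 0.91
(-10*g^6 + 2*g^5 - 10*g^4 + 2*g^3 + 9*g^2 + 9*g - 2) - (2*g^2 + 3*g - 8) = -10*g^6 + 2*g^5 - 10*g^4 + 2*g^3 + 7*g^2 + 6*g + 6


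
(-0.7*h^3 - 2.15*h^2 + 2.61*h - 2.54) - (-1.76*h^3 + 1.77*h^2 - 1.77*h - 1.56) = 1.06*h^3 - 3.92*h^2 + 4.38*h - 0.98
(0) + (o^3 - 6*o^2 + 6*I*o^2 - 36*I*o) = o^3 - 6*o^2 + 6*I*o^2 - 36*I*o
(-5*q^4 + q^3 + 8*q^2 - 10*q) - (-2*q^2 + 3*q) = -5*q^4 + q^3 + 10*q^2 - 13*q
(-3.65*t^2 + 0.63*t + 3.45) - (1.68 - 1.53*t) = -3.65*t^2 + 2.16*t + 1.77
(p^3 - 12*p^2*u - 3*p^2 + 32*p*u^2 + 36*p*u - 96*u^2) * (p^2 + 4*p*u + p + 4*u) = p^5 - 8*p^4*u - 2*p^4 - 16*p^3*u^2 + 16*p^3*u - 3*p^3 + 128*p^2*u^3 + 32*p^2*u^2 + 24*p^2*u - 256*p*u^3 + 48*p*u^2 - 384*u^3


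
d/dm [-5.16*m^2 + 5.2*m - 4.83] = 5.2 - 10.32*m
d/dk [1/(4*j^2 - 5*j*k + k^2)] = (5*j - 2*k)/(4*j^2 - 5*j*k + k^2)^2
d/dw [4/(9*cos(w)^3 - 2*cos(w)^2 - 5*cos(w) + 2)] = 4*(27*cos(w)^2 - 4*cos(w) - 5)*sin(w)/(9*cos(w)^3 - 2*cos(w)^2 - 5*cos(w) + 2)^2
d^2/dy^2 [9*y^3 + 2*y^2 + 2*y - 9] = 54*y + 4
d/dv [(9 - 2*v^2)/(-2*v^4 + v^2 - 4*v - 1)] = 2*(2*v*(2*v^4 - v^2 + 4*v + 1) - (2*v^2 - 9)*(4*v^3 - v + 2))/(2*v^4 - v^2 + 4*v + 1)^2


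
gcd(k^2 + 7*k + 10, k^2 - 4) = k + 2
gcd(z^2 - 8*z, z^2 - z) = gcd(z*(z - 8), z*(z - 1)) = z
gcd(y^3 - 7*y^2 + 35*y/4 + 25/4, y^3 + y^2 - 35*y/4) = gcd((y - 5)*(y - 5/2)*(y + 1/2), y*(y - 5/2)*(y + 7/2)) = y - 5/2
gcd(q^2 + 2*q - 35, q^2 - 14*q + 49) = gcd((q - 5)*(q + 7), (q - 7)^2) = 1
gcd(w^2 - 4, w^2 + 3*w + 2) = w + 2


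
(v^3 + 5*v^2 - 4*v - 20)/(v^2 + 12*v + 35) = (v^2 - 4)/(v + 7)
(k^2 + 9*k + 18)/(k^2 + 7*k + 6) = (k + 3)/(k + 1)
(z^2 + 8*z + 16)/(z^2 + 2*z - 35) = (z^2 + 8*z + 16)/(z^2 + 2*z - 35)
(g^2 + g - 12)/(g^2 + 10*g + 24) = (g - 3)/(g + 6)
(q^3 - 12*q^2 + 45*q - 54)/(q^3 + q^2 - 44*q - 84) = (q^3 - 12*q^2 + 45*q - 54)/(q^3 + q^2 - 44*q - 84)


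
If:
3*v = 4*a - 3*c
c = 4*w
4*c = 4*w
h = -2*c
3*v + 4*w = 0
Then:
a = 0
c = 0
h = 0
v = 0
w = 0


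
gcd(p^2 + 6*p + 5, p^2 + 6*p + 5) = p^2 + 6*p + 5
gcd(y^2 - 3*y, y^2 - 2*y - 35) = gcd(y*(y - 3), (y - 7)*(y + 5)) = 1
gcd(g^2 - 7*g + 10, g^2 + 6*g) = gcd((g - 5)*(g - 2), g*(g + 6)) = 1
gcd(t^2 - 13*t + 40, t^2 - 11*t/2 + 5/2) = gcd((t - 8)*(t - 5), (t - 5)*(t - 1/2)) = t - 5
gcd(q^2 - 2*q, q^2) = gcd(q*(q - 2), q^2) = q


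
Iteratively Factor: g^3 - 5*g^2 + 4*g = (g)*(g^2 - 5*g + 4) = g*(g - 1)*(g - 4)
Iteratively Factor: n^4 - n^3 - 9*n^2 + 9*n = (n - 1)*(n^3 - 9*n) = n*(n - 1)*(n^2 - 9) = n*(n - 3)*(n - 1)*(n + 3)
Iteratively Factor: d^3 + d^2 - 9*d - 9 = (d - 3)*(d^2 + 4*d + 3) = (d - 3)*(d + 1)*(d + 3)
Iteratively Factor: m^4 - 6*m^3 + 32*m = (m - 4)*(m^3 - 2*m^2 - 8*m) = (m - 4)^2*(m^2 + 2*m) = m*(m - 4)^2*(m + 2)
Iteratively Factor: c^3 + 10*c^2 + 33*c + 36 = (c + 4)*(c^2 + 6*c + 9) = (c + 3)*(c + 4)*(c + 3)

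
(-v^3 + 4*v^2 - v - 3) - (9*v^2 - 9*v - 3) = -v^3 - 5*v^2 + 8*v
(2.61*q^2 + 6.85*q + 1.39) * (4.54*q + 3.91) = 11.8494*q^3 + 41.3041*q^2 + 33.0941*q + 5.4349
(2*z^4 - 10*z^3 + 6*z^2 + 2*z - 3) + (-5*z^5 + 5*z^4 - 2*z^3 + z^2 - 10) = -5*z^5 + 7*z^4 - 12*z^3 + 7*z^2 + 2*z - 13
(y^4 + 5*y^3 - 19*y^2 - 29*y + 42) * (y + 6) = y^5 + 11*y^4 + 11*y^3 - 143*y^2 - 132*y + 252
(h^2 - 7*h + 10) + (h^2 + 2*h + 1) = 2*h^2 - 5*h + 11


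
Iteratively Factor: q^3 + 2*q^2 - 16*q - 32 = (q + 2)*(q^2 - 16) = (q - 4)*(q + 2)*(q + 4)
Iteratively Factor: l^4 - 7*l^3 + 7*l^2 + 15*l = (l)*(l^3 - 7*l^2 + 7*l + 15) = l*(l + 1)*(l^2 - 8*l + 15) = l*(l - 3)*(l + 1)*(l - 5)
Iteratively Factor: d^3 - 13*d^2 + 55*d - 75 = (d - 5)*(d^2 - 8*d + 15) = (d - 5)^2*(d - 3)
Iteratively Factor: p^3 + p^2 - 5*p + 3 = (p - 1)*(p^2 + 2*p - 3) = (p - 1)*(p + 3)*(p - 1)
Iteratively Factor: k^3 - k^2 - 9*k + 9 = (k + 3)*(k^2 - 4*k + 3) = (k - 1)*(k + 3)*(k - 3)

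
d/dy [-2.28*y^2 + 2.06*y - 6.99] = 2.06 - 4.56*y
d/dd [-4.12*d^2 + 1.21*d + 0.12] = 1.21 - 8.24*d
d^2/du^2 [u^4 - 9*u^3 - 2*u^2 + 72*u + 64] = 12*u^2 - 54*u - 4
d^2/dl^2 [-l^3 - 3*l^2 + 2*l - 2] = -6*l - 6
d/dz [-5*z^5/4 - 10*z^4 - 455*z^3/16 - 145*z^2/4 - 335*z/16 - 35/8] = -25*z^4/4 - 40*z^3 - 1365*z^2/16 - 145*z/2 - 335/16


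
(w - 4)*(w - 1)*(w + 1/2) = w^3 - 9*w^2/2 + 3*w/2 + 2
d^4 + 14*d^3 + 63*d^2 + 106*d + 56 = (d + 1)*(d + 2)*(d + 4)*(d + 7)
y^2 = y^2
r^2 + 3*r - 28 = (r - 4)*(r + 7)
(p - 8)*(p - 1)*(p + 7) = p^3 - 2*p^2 - 55*p + 56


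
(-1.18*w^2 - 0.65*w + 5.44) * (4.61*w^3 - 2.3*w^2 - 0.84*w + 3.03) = -5.4398*w^5 - 0.282500000000001*w^4 + 27.5646*w^3 - 15.5414*w^2 - 6.5391*w + 16.4832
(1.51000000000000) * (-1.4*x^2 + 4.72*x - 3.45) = -2.114*x^2 + 7.1272*x - 5.2095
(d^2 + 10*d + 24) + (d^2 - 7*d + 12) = 2*d^2 + 3*d + 36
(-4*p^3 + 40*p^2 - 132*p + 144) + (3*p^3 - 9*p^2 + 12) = -p^3 + 31*p^2 - 132*p + 156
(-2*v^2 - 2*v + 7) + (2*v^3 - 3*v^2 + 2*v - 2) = 2*v^3 - 5*v^2 + 5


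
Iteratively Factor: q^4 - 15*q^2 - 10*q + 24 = (q + 2)*(q^3 - 2*q^2 - 11*q + 12) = (q - 1)*(q + 2)*(q^2 - q - 12) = (q - 1)*(q + 2)*(q + 3)*(q - 4)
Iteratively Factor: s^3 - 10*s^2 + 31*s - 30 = (s - 5)*(s^2 - 5*s + 6) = (s - 5)*(s - 3)*(s - 2)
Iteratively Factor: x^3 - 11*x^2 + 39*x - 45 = (x - 5)*(x^2 - 6*x + 9) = (x - 5)*(x - 3)*(x - 3)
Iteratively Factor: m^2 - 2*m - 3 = (m - 3)*(m + 1)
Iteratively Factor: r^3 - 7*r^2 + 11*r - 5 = (r - 1)*(r^2 - 6*r + 5) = (r - 1)^2*(r - 5)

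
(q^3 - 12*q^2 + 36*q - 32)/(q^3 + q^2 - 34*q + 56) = (q^2 - 10*q + 16)/(q^2 + 3*q - 28)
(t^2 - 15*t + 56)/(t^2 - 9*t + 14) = (t - 8)/(t - 2)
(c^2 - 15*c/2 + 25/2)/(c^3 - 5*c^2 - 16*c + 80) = (c - 5/2)/(c^2 - 16)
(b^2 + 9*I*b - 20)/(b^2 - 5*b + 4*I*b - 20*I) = (b + 5*I)/(b - 5)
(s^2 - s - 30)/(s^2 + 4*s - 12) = (s^2 - s - 30)/(s^2 + 4*s - 12)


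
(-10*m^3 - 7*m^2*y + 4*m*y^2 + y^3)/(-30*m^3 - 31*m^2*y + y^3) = (-2*m + y)/(-6*m + y)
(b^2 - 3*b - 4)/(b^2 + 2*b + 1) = (b - 4)/(b + 1)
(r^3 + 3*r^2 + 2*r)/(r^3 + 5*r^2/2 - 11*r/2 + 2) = 2*r*(r^2 + 3*r + 2)/(2*r^3 + 5*r^2 - 11*r + 4)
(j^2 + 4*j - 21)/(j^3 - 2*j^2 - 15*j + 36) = (j + 7)/(j^2 + j - 12)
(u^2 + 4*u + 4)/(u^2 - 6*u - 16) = (u + 2)/(u - 8)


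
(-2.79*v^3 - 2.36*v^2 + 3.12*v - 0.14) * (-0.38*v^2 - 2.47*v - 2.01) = 1.0602*v^5 + 7.7881*v^4 + 10.2515*v^3 - 2.9096*v^2 - 5.9254*v + 0.2814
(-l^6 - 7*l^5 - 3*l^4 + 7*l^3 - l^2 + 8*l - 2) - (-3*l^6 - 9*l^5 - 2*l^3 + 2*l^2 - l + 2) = 2*l^6 + 2*l^5 - 3*l^4 + 9*l^3 - 3*l^2 + 9*l - 4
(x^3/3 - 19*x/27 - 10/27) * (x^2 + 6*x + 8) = x^5/3 + 2*x^4 + 53*x^3/27 - 124*x^2/27 - 212*x/27 - 80/27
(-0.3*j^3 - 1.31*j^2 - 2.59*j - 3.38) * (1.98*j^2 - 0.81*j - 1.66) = -0.594*j^5 - 2.3508*j^4 - 3.5691*j^3 - 2.4199*j^2 + 7.0372*j + 5.6108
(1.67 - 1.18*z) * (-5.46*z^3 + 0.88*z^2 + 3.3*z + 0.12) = 6.4428*z^4 - 10.1566*z^3 - 2.4244*z^2 + 5.3694*z + 0.2004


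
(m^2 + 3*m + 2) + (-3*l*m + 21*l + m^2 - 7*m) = -3*l*m + 21*l + 2*m^2 - 4*m + 2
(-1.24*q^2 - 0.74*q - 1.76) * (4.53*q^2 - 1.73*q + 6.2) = -5.6172*q^4 - 1.207*q^3 - 14.3806*q^2 - 1.5432*q - 10.912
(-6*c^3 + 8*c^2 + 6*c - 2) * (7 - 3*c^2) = 18*c^5 - 24*c^4 - 60*c^3 + 62*c^2 + 42*c - 14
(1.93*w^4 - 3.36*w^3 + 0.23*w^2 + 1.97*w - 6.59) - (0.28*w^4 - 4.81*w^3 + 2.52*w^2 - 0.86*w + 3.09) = 1.65*w^4 + 1.45*w^3 - 2.29*w^2 + 2.83*w - 9.68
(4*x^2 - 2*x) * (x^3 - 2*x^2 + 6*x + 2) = 4*x^5 - 10*x^4 + 28*x^3 - 4*x^2 - 4*x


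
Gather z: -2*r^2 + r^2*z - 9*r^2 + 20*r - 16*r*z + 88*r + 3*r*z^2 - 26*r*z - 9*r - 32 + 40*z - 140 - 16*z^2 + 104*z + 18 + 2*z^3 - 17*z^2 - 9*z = -11*r^2 + 99*r + 2*z^3 + z^2*(3*r - 33) + z*(r^2 - 42*r + 135) - 154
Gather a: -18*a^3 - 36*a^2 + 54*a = -18*a^3 - 36*a^2 + 54*a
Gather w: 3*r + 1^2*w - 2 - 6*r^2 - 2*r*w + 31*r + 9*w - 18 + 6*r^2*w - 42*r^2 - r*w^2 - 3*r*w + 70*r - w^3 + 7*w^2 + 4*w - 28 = -48*r^2 + 104*r - w^3 + w^2*(7 - r) + w*(6*r^2 - 5*r + 14) - 48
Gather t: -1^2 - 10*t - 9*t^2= -9*t^2 - 10*t - 1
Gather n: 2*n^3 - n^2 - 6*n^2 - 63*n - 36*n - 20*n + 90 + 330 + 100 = 2*n^3 - 7*n^2 - 119*n + 520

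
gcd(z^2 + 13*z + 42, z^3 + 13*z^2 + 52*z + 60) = z + 6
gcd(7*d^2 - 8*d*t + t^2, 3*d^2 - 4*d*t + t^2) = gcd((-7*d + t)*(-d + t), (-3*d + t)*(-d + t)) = -d + t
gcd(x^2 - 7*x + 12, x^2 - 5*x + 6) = x - 3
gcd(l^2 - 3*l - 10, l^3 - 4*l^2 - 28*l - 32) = l + 2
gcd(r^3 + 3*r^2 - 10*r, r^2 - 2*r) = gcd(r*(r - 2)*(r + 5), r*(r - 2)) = r^2 - 2*r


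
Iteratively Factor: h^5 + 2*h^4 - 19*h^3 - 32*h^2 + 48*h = (h - 4)*(h^4 + 6*h^3 + 5*h^2 - 12*h) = (h - 4)*(h - 1)*(h^3 + 7*h^2 + 12*h) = h*(h - 4)*(h - 1)*(h^2 + 7*h + 12) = h*(h - 4)*(h - 1)*(h + 3)*(h + 4)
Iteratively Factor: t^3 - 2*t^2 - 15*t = (t + 3)*(t^2 - 5*t) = (t - 5)*(t + 3)*(t)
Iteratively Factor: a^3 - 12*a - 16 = (a + 2)*(a^2 - 2*a - 8) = (a - 4)*(a + 2)*(a + 2)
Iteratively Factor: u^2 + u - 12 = (u + 4)*(u - 3)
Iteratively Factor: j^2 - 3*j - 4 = (j + 1)*(j - 4)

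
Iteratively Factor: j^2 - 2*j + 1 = (j - 1)*(j - 1)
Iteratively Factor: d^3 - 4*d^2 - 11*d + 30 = (d + 3)*(d^2 - 7*d + 10) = (d - 5)*(d + 3)*(d - 2)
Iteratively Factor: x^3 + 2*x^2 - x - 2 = (x + 1)*(x^2 + x - 2) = (x - 1)*(x + 1)*(x + 2)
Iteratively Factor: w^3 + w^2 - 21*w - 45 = (w + 3)*(w^2 - 2*w - 15) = (w + 3)^2*(w - 5)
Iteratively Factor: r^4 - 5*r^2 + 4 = (r + 1)*(r^3 - r^2 - 4*r + 4) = (r + 1)*(r + 2)*(r^2 - 3*r + 2) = (r - 2)*(r + 1)*(r + 2)*(r - 1)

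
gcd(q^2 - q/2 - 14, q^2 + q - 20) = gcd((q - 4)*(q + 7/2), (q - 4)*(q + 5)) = q - 4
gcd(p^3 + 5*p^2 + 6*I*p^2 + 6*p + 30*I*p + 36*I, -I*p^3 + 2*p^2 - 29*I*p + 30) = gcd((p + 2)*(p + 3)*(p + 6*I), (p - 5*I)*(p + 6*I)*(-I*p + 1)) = p + 6*I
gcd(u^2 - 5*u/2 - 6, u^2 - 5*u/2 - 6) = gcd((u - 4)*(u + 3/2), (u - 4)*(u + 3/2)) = u^2 - 5*u/2 - 6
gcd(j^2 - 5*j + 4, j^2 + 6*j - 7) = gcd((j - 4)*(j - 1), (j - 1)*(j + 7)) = j - 1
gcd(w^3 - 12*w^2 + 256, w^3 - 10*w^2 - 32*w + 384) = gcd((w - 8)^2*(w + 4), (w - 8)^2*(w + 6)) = w^2 - 16*w + 64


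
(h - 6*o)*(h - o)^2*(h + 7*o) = h^4 - h^3*o - 43*h^2*o^2 + 85*h*o^3 - 42*o^4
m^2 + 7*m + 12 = (m + 3)*(m + 4)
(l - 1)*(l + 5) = l^2 + 4*l - 5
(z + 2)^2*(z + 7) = z^3 + 11*z^2 + 32*z + 28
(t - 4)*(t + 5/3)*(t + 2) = t^3 - t^2/3 - 34*t/3 - 40/3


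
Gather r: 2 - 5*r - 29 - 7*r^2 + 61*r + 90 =-7*r^2 + 56*r + 63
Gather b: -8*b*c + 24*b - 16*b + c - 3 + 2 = b*(8 - 8*c) + c - 1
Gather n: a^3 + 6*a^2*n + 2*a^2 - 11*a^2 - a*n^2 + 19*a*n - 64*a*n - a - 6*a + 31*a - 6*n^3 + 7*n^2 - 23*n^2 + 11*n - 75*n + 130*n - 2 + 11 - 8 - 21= a^3 - 9*a^2 + 24*a - 6*n^3 + n^2*(-a - 16) + n*(6*a^2 - 45*a + 66) - 20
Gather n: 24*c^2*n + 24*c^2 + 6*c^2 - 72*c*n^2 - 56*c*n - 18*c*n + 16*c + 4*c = 30*c^2 - 72*c*n^2 + 20*c + n*(24*c^2 - 74*c)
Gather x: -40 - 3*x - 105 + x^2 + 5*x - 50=x^2 + 2*x - 195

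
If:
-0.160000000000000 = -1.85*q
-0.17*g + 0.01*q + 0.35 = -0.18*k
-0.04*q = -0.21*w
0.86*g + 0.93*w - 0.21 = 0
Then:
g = 0.23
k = -1.74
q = 0.09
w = 0.02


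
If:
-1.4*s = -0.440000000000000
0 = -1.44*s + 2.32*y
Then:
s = 0.31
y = 0.20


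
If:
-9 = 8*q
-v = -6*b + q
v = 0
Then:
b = -3/16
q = -9/8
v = 0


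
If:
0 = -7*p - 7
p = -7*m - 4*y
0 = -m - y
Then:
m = 1/3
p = -1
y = -1/3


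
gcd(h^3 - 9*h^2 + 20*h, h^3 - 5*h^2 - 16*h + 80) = h^2 - 9*h + 20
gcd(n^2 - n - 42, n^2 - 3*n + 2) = 1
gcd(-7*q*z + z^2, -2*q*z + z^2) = z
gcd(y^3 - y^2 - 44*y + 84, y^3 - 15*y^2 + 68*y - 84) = y^2 - 8*y + 12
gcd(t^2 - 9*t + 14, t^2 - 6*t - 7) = t - 7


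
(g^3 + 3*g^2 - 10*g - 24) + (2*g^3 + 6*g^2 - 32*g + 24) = 3*g^3 + 9*g^2 - 42*g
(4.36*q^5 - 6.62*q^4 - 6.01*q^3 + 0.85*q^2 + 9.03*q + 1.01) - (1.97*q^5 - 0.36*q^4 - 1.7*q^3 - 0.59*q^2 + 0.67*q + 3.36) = 2.39*q^5 - 6.26*q^4 - 4.31*q^3 + 1.44*q^2 + 8.36*q - 2.35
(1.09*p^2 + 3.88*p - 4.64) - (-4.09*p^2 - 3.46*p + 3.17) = 5.18*p^2 + 7.34*p - 7.81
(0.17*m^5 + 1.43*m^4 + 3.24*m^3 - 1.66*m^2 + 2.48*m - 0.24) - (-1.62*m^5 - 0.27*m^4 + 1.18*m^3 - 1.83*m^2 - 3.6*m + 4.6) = 1.79*m^5 + 1.7*m^4 + 2.06*m^3 + 0.17*m^2 + 6.08*m - 4.84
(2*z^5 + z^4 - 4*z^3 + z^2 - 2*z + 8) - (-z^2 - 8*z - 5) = 2*z^5 + z^4 - 4*z^3 + 2*z^2 + 6*z + 13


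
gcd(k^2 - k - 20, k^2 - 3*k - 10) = k - 5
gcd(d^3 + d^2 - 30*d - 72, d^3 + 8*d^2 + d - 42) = d + 3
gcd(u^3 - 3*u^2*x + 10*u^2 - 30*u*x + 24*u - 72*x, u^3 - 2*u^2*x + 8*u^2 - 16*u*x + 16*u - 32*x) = u + 4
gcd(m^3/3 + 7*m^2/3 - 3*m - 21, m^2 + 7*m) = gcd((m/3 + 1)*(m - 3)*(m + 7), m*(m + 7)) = m + 7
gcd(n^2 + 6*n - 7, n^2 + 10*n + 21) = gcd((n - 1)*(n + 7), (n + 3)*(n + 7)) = n + 7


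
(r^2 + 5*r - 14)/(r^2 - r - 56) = (r - 2)/(r - 8)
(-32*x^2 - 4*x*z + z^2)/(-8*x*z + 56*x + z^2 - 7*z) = (4*x + z)/(z - 7)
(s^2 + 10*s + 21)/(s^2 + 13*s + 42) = (s + 3)/(s + 6)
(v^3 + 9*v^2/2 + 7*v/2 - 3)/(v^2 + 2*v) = v + 5/2 - 3/(2*v)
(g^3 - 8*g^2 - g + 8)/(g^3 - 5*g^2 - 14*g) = (-g^3 + 8*g^2 + g - 8)/(g*(-g^2 + 5*g + 14))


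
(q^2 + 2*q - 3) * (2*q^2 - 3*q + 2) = 2*q^4 + q^3 - 10*q^2 + 13*q - 6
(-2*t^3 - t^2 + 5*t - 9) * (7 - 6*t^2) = 12*t^5 + 6*t^4 - 44*t^3 + 47*t^2 + 35*t - 63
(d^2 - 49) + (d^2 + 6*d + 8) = 2*d^2 + 6*d - 41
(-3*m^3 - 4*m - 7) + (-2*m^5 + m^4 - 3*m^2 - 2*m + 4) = -2*m^5 + m^4 - 3*m^3 - 3*m^2 - 6*m - 3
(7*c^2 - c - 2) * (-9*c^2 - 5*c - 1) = -63*c^4 - 26*c^3 + 16*c^2 + 11*c + 2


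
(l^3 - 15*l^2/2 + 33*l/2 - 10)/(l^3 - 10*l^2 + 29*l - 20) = (l - 5/2)/(l - 5)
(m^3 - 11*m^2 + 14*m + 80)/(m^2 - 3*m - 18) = (-m^3 + 11*m^2 - 14*m - 80)/(-m^2 + 3*m + 18)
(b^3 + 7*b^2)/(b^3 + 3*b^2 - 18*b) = b*(b + 7)/(b^2 + 3*b - 18)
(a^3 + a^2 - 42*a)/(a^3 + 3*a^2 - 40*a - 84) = a/(a + 2)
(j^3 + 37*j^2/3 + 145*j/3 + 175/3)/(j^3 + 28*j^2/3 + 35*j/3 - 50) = (3*j^2 + 22*j + 35)/(3*j^2 + 13*j - 30)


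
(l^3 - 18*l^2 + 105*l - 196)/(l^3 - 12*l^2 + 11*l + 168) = (l^2 - 11*l + 28)/(l^2 - 5*l - 24)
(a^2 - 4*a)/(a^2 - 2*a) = (a - 4)/(a - 2)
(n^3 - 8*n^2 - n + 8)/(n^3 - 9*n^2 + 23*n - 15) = (n^2 - 7*n - 8)/(n^2 - 8*n + 15)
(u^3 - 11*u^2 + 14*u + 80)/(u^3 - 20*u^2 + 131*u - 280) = (u + 2)/(u - 7)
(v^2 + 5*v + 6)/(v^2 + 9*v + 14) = (v + 3)/(v + 7)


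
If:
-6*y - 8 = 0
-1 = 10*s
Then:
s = -1/10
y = -4/3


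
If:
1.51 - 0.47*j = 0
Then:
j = 3.21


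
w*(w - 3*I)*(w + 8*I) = w^3 + 5*I*w^2 + 24*w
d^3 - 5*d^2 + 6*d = d*(d - 3)*(d - 2)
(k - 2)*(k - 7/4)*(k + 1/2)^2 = k^4 - 11*k^3/4 + 41*k/16 + 7/8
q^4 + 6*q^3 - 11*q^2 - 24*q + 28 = (q - 2)*(q - 1)*(q + 2)*(q + 7)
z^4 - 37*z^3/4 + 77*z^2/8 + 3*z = z*(z - 8)*(z - 3/2)*(z + 1/4)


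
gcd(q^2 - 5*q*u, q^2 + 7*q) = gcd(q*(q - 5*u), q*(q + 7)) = q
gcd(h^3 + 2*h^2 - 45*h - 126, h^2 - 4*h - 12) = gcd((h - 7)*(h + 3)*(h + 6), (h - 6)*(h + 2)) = 1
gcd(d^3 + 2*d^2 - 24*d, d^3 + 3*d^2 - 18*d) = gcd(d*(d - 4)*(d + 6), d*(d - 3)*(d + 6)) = d^2 + 6*d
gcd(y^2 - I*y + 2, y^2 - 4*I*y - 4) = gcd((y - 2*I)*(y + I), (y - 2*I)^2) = y - 2*I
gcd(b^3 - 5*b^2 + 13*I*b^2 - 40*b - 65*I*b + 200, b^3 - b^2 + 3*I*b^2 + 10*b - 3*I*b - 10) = b + 5*I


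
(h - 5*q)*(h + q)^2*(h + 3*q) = h^4 - 18*h^2*q^2 - 32*h*q^3 - 15*q^4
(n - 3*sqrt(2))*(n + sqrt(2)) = n^2 - 2*sqrt(2)*n - 6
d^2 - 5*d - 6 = (d - 6)*(d + 1)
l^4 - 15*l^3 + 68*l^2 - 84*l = l*(l - 7)*(l - 6)*(l - 2)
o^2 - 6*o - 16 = (o - 8)*(o + 2)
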